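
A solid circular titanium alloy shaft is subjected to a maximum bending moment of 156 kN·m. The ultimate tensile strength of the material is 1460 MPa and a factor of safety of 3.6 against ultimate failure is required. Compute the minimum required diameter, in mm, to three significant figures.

d = 158 mm

σ_allow = 1460/3.6 = 405.6 MPa.
For a solid circular section σ = 32M/(πd³), so d³ = 32M/(π σ_allow) = 32×1.5600×10^8/(π×405.6) = 3.918×10^6 mm³.
d = 157.6 mm.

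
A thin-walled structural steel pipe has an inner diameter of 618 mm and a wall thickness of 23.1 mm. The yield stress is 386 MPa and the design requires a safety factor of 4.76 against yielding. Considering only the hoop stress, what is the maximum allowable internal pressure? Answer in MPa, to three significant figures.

p_allow = 6.06 MPa

σ_allow = 386/4.76 = 81.09 MPa.
σ_h = pD/(2t) → p_allow = 2σ_allow t/D = 2×81.09×23.1/618 = 6.062 MPa.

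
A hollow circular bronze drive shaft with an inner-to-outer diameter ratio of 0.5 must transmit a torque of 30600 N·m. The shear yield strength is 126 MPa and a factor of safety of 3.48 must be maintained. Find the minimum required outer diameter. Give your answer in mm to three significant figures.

d_o = 166 mm

τ_allow = 126/3.48 = 36.21 MPa.
For a hollow shaft τ = 16T/[πd_o³(1−k⁴)] with k = 0.5, so 1−k⁴ = 0.9375.
d_o³ = 16T/[π τ_allow (1−k⁴)] = 16×3.0600×10^7/(π×36.21×0.9375) = 4.591×10^6 mm³.
d_o = 166.2 mm.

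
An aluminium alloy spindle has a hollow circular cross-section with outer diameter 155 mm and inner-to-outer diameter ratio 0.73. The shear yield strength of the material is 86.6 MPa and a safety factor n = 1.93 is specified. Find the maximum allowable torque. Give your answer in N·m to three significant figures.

T_allow = 23500 N·m

τ_allow = 86.6/1.93 = 44.87 MPa.
For a hollow shaft T_allow = τ_allow·πd_o³(1−k⁴)/16 with 1−k⁴ = 0.7160, so πd_o³(1−k⁴)/16 = 523500 mm³.
T_allow = 44.87×523500 = 2.349×10^7 N·mm = 23490 N·m.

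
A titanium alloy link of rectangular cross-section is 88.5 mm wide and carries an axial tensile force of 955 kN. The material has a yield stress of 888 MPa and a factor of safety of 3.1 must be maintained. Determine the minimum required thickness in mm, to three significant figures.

σ_allow = 888/3.1 = 286.5 MPa.
Required area A = F/σ_allow = 955000/286.5 = 3334 mm².
t = A/w = 3334/88.5 = 37.67 mm.

t = 37.7 mm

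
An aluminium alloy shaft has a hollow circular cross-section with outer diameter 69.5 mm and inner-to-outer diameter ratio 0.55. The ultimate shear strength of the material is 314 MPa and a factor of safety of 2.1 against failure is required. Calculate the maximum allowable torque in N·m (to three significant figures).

τ_allow = 314/2.1 = 149.5 MPa.
For a hollow shaft T_allow = τ_allow·πd_o³(1−k⁴)/16 with 1−k⁴ = 0.9085, so πd_o³(1−k⁴)/16 = 59880 mm³.
T_allow = 149.5×59880 = 8.954×10^6 N·mm = 8954 N·m.

T_allow = 8950 N·m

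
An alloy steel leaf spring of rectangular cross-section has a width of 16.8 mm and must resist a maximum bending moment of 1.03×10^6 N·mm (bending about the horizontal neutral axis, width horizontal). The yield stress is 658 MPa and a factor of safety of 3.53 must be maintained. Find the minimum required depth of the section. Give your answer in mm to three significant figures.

σ_allow = 658/3.53 = 186.4 MPa.
For a rectangular section σ = 6M/(bh²), so h² = 6M/(b σ_allow) = 6×1030000/(16.8×186.4) = 1973 mm².
h = 44.42 mm.

h = 44.4 mm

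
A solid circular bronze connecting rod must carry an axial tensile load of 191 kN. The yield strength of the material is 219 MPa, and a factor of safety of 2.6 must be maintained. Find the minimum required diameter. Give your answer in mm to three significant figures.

Allowable stress σ_allow = 219/2.6 = 84.23 MPa.
Required area A = F/σ_allow = 191000/84.23 = 2268 mm².
A = πd²/4 → d = √(4A/π) = 53.73 mm.

d = 53.7 mm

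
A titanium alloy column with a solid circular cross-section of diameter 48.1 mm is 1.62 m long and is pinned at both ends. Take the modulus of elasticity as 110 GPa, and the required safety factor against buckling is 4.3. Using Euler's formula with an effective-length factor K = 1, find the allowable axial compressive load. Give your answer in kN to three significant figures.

P_allow = 25.3 kN

I = πd⁴/64 = π×48.1⁴/64 = 262800 mm⁴.
Effective length L_e = KL = 1×1.62 m = 1620 mm.
Euler critical load P_cr = π²EI/L_e² = π²×110000×262800/1620² = 108700 N.
P_allow = P_cr/n = 108700/4.3 = 25280 N.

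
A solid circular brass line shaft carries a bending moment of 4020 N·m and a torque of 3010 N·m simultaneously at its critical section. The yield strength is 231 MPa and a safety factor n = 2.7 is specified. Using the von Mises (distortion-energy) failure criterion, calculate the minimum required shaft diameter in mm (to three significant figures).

d = 82.9 mm

σ_allow = σ_y/n = 231/2.7 = 85.56 MPa.
For a solid shaft σ_b = 32M/(πd³) and τ = 16T/(πd³), so the von Mises stress is σ' = (16/πd³)·√(4M²+3T²).
√(4M²+3T²) = √(4×(4.020×10^6)² + 3×(3.010×10^6)²) = 9.582×10^6 N·mm.
d³ = 16×9.582×10^6/(π×85.56) = 570400 mm³.
d = 82.93 mm.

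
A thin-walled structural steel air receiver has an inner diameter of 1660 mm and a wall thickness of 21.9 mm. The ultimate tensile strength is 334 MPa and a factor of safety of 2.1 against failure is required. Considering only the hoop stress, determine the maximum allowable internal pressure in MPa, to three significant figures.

p_allow = 4.20 MPa

σ_allow = 334/2.1 = 159.0 MPa.
σ_h = pD/(2t) → p_allow = 2σ_allow t/D = 2×159.0×21.9/1660 = 4.197 MPa.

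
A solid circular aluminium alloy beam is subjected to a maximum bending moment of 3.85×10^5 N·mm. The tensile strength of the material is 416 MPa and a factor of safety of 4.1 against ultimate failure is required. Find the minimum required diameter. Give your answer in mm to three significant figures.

σ_allow = 416/4.1 = 101.5 MPa.
For a solid circular section σ = 32M/(πd³), so d³ = 32M/(π σ_allow) = 32×385000/(π×101.5) = 38650 mm³.
d = 33.81 mm.

d = 33.8 mm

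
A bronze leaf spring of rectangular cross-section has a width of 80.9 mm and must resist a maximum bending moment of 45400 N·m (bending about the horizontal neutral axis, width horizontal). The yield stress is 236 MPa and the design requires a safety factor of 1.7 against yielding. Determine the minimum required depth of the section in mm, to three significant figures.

h = 156 mm

σ_allow = 236/1.7 = 138.8 MPa.
For a rectangular section σ = 6M/(bh²), so h² = 6M/(b σ_allow) = 6×4.5400×10^7/(80.9×138.8) = 24250 mm².
h = 155.7 mm.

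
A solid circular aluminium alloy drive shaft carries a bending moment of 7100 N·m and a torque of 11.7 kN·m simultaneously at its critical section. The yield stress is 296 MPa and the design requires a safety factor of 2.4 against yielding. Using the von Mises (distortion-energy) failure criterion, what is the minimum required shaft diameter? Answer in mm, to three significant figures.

d = 101 mm

σ_allow = σ_y/n = 296/2.4 = 123.3 MPa.
For a solid shaft σ_b = 32M/(πd³) and τ = 16T/(πd³), so the von Mises stress is σ' = (16/πd³)·√(4M²+3T²).
√(4M²+3T²) = √(4×(7.100×10^6)² + 3×(1.170×10^7)²) = 2.474×10^7 N·mm.
d³ = 16×2.474×10^7/(π×123.3) = 1.022×10^6 mm³.
d = 100.7 mm.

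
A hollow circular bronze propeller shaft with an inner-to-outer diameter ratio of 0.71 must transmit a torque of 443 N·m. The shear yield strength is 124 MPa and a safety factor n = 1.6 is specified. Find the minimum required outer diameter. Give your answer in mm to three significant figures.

τ_allow = 124/1.6 = 77.50 MPa.
For a hollow shaft τ = 16T/[πd_o³(1−k⁴)] with k = 0.71, so 1−k⁴ = 0.7459.
d_o³ = 16T/[π τ_allow (1−k⁴)] = 16×443000/(π×77.50×0.7459) = 39030 mm³.
d_o = 33.92 mm.

d_o = 33.9 mm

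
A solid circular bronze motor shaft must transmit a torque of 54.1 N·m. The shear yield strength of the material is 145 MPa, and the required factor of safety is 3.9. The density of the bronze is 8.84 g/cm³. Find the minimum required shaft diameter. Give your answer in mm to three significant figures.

Allowable shear stress τ_allow = 145/3.9 = 37.18 MPa.
For a solid shaft τ = 16T/(πd³), so d³ = 16T/(π τ_allow) = 16×54100/(π×37.18) = 7411 mm³.
d = (7411)^(1/3) = 19.50 mm.

d = 19.5 mm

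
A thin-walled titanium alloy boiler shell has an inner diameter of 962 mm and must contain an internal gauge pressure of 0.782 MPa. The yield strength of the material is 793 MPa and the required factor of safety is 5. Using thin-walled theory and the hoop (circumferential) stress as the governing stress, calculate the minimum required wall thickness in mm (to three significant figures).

σ_allow = 793/5 = 158.6 MPa.
Hoop stress σ_h = pD/(2t), so t = pD/(2σ_allow) = 0.782×962/(2×158.6) = 2.372 mm.

t = 2.37 mm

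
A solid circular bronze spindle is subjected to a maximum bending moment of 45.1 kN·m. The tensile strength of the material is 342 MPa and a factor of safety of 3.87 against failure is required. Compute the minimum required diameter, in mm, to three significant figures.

d = 173 mm

σ_allow = 342/3.87 = 88.37 MPa.
For a solid circular section σ = 32M/(πd³), so d³ = 32M/(π σ_allow) = 32×4.5100×10^7/(π×88.37) = 5.198×10^6 mm³.
d = 173.2 mm.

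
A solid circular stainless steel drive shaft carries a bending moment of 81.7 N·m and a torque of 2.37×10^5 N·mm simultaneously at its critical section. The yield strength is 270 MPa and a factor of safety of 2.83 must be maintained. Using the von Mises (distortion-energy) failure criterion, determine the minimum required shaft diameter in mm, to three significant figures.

d = 28.7 mm

σ_allow = σ_y/n = 270/2.83 = 95.41 MPa.
For a solid shaft σ_b = 32M/(πd³) and τ = 16T/(πd³), so the von Mises stress is σ' = (16/πd³)·√(4M²+3T²).
√(4M²+3T²) = √(4×(81700)² + 3×(237000)²) = 441800 N·mm.
d³ = 16×441800/(π×95.41) = 23590 mm³.
d = 28.68 mm.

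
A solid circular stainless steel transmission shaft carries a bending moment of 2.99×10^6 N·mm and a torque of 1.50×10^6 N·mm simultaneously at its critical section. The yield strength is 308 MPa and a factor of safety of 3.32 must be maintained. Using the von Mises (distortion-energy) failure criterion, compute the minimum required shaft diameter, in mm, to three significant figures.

d = 71.0 mm

σ_allow = σ_y/n = 308/3.32 = 92.77 MPa.
For a solid shaft σ_b = 32M/(πd³) and τ = 16T/(πd³), so the von Mises stress is σ' = (16/πd³)·√(4M²+3T²).
√(4M²+3T²) = √(4×(2.990×10^6)² + 3×(1.500×10^6)²) = 6.520×10^6 N·mm.
d³ = 16×6.520×10^6/(π×92.77) = 357900 mm³.
d = 71.00 mm.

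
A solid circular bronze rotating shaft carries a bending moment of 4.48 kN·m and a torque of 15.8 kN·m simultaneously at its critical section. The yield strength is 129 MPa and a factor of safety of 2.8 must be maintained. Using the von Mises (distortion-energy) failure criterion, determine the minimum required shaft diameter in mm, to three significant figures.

d = 147 mm

σ_allow = σ_y/n = 129/2.8 = 46.07 MPa.
For a solid shaft σ_b = 32M/(πd³) and τ = 16T/(πd³), so the von Mises stress is σ' = (16/πd³)·√(4M²+3T²).
√(4M²+3T²) = √(4×(4.480×10^6)² + 3×(1.580×10^7)²) = 2.880×10^7 N·mm.
d³ = 16×2.880×10^7/(π×46.07) = 3.183×10^6 mm³.
d = 147.1 mm.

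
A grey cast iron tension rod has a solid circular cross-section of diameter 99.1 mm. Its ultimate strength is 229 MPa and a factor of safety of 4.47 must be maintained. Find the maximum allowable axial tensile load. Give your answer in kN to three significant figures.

F_allow = 395 kN

σ_allow = 229/4.47 = 51.23 MPa.
A = πd²/4 = π×99.1²/4 = 7713 mm².
F_allow = σ_allow × A = 51.23×7713 = 395200 N.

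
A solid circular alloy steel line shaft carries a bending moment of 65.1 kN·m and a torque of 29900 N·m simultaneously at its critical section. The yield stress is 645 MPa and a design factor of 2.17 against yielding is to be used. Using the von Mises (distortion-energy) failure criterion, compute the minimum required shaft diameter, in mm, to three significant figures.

σ_allow = σ_y/n = 645/2.17 = 297.2 MPa.
For a solid shaft σ_b = 32M/(πd³) and τ = 16T/(πd³), so the von Mises stress is σ' = (16/πd³)·√(4M²+3T²).
√(4M²+3T²) = √(4×(6.510×10^7)² + 3×(2.990×10^7)²) = 1.401×10^8 N·mm.
d³ = 16×1.401×10^8/(π×297.2) = 2.401×10^6 mm³.
d = 133.9 mm.

d = 134 mm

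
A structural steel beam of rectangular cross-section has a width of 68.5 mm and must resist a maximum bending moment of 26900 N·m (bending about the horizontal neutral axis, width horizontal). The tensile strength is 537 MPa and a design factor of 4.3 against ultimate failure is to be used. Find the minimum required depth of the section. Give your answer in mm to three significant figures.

σ_allow = 537/4.3 = 124.9 MPa.
For a rectangular section σ = 6M/(bh²), so h² = 6M/(b σ_allow) = 6×2.6900×10^7/(68.5×124.9) = 18870 mm².
h = 137.4 mm.

h = 137 mm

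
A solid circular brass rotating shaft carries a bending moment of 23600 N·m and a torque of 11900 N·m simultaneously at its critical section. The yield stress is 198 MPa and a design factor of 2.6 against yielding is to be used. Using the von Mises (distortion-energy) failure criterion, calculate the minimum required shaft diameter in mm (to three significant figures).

σ_allow = σ_y/n = 198/2.6 = 76.15 MPa.
For a solid shaft σ_b = 32M/(πd³) and τ = 16T/(πd³), so the von Mises stress is σ' = (16/πd³)·√(4M²+3T²).
√(4M²+3T²) = √(4×(2.360×10^7)² + 3×(1.190×10^7)²) = 5.150×10^7 N·mm.
d³ = 16×5.150×10^7/(π×76.15) = 3.444×10^6 mm³.
d = 151.0 mm.

d = 151 mm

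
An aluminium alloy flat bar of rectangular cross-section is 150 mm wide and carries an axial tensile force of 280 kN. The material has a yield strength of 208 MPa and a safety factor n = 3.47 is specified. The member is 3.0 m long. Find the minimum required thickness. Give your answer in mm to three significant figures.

t = 31.1 mm

σ_allow = 208/3.47 = 59.94 MPa.
Required area A = F/σ_allow = 280000/59.94 = 4671 mm².
t = A/w = 4671/150 = 31.14 mm.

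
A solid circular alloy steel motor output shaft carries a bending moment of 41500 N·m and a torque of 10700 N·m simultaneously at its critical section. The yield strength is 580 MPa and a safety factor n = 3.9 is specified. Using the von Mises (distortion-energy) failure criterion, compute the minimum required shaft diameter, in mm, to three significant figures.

σ_allow = σ_y/n = 580/3.9 = 148.7 MPa.
For a solid shaft σ_b = 32M/(πd³) and τ = 16T/(πd³), so the von Mises stress is σ' = (16/πd³)·√(4M²+3T²).
√(4M²+3T²) = √(4×(4.150×10^7)² + 3×(1.070×10^7)²) = 8.504×10^7 N·mm.
d³ = 16×8.504×10^7/(π×148.7) = 2.912×10^6 mm³.
d = 142.8 mm.

d = 143 mm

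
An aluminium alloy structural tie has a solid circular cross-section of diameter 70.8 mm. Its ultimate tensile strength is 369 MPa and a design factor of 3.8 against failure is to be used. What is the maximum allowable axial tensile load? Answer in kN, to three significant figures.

σ_allow = 369/3.8 = 97.11 MPa.
A = πd²/4 = π×70.8²/4 = 3937 mm².
F_allow = σ_allow × A = 97.11×3937 = 382300 N.

F_allow = 382 kN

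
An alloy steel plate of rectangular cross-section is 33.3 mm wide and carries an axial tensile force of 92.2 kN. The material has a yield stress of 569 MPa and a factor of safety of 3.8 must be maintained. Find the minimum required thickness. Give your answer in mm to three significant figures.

σ_allow = 569/3.8 = 149.7 MPa.
Required area A = F/σ_allow = 92200/149.7 = 615.7 mm².
t = A/w = 615.7/33.3 = 18.49 mm.

t = 18.5 mm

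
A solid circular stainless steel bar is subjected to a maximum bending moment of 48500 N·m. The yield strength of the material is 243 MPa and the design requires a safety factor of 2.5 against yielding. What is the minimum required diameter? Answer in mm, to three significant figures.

σ_allow = 243/2.5 = 97.20 MPa.
For a solid circular section σ = 32M/(πd³), so d³ = 32M/(π σ_allow) = 32×4.8500×10^7/(π×97.20) = 5.082×10^6 mm³.
d = 171.9 mm.

d = 172 mm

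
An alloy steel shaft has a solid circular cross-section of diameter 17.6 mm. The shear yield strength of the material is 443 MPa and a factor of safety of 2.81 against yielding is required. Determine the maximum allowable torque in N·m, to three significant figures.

T_allow = 169 N·m

τ_allow = 443/2.81 = 157.7 MPa.
For a solid shaft T_allow = τ_allow·πd³/16; πd³/16 = π×17.6³/16 = 1070 mm³.
T_allow = 157.7×1070 = 168800 N·mm = 168.8 N·m.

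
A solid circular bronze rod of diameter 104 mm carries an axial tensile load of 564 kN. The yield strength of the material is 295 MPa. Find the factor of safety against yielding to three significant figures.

A = πd²/4 = 8495 mm².
σ = F/A = 564000/8495 = 66.39 MPa.
n = 295/66.39 = 4.443.

n = 4.44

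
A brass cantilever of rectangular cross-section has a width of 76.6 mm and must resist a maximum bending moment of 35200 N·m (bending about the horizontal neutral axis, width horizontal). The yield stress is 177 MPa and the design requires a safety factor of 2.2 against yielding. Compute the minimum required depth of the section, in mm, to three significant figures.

h = 185 mm

σ_allow = 177/2.2 = 80.45 MPa.
For a rectangular section σ = 6M/(bh²), so h² = 6M/(b σ_allow) = 6×3.5200×10^7/(76.6×80.45) = 34270 mm².
h = 185.1 mm.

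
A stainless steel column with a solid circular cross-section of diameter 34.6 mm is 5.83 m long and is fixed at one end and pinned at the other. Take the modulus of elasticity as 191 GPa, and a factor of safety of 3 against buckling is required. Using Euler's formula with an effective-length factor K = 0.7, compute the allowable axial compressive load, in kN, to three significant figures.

P_allow = 2.65 kN

I = πd⁴/64 = π×34.6⁴/64 = 70350 mm⁴.
Effective length L_e = KL = 0.7×5.83 m = 4081 mm.
Euler critical load P_cr = π²EI/L_e² = π²×191000×70350/4081² = 7963 N.
P_allow = P_cr/n = 7963/3 = 2654 N.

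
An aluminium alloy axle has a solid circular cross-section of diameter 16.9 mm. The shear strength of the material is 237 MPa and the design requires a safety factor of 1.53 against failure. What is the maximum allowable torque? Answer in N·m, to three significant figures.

τ_allow = 237/1.53 = 154.9 MPa.
For a solid shaft T_allow = τ_allow·πd³/16; πd³/16 = π×16.9³/16 = 947.7 mm³.
T_allow = 154.9×947.7 = 146800 N·mm = 146.8 N·m.

T_allow = 147 N·m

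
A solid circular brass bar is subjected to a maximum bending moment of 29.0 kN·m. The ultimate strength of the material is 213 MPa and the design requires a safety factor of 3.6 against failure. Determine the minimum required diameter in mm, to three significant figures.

d = 171 mm

σ_allow = 213/3.6 = 59.17 MPa.
For a solid circular section σ = 32M/(πd³), so d³ = 32M/(π σ_allow) = 32×2.9000×10^7/(π×59.17) = 4.993×10^6 mm³.
d = 170.9 mm.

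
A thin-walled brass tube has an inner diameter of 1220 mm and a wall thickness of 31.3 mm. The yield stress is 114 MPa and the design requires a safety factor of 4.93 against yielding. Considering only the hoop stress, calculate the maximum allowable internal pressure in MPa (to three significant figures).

p_allow = 1.19 MPa

σ_allow = 114/4.93 = 23.12 MPa.
σ_h = pD/(2t) → p_allow = 2σ_allow t/D = 2×23.12×31.3/1220 = 1.187 MPa.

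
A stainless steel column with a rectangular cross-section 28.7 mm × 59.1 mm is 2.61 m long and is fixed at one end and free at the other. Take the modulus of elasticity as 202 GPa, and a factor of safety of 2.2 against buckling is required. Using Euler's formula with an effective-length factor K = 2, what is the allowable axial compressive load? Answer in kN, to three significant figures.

Buckling occurs about the weak axis: I_min = h·b³/12 = 59.1×28.7³/12 = 116400 mm⁴ (b = 28.7 mm is the smaller dimension).
Effective length L_e = KL = 2×2.61 m = 5220 mm.
Euler critical load P_cr = π²EI/L_e² = π²×202000×116400/5220² = 8518 N.
P_allow = P_cr/n = 8518/2.2 = 3872 N.

P_allow = 3.87 kN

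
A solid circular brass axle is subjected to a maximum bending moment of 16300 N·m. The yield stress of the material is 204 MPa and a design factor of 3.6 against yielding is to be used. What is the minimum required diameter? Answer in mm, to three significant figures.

σ_allow = 204/3.6 = 56.67 MPa.
For a solid circular section σ = 32M/(πd³), so d³ = 32M/(π σ_allow) = 32×1.6300×10^7/(π×56.67) = 2.930×10^6 mm³.
d = 143.1 mm.

d = 143 mm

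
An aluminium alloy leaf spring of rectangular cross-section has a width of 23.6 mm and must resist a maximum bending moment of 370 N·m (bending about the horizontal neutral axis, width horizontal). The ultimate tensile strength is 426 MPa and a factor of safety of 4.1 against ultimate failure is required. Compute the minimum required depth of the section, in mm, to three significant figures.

σ_allow = 426/4.1 = 103.9 MPa.
For a rectangular section σ = 6M/(bh²), so h² = 6M/(b σ_allow) = 6×370000/(23.6×103.9) = 905.3 mm².
h = 30.09 mm.

h = 30.1 mm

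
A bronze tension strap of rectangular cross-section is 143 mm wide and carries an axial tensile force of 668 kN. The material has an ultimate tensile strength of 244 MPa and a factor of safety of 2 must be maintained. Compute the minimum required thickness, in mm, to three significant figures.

σ_allow = 244/2 = 122.0 MPa.
Required area A = F/σ_allow = 668000/122.0 = 5475 mm².
t = A/w = 5475/143 = 38.29 mm.

t = 38.3 mm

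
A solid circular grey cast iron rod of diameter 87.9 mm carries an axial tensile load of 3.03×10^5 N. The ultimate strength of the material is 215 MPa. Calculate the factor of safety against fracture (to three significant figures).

A = πd²/4 = 6068 mm².
σ = F/A = 303000/6068 = 49.93 MPa.
n = 215/49.93 = 4.306.

n = 4.31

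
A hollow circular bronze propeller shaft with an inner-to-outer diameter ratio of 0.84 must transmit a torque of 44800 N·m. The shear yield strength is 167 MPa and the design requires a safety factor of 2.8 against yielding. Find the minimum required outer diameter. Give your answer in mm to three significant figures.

τ_allow = 167/2.8 = 59.64 MPa.
For a hollow shaft τ = 16T/[πd_o³(1−k⁴)] with k = 0.84, so 1−k⁴ = 0.5021.
d_o³ = 16T/[π τ_allow (1−k⁴)] = 16×4.4800×10^7/(π×59.64×0.5021) = 7.619×10^6 mm³.
d_o = 196.8 mm.

d_o = 197 mm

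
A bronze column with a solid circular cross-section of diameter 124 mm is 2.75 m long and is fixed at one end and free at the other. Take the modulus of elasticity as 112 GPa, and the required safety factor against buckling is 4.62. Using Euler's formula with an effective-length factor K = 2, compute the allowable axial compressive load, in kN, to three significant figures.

P_allow = 91.8 kN

I = πd⁴/64 = π×124⁴/64 = 1.161×10^7 mm⁴.
Effective length L_e = KL = 2×2.75 m = 5500 mm.
Euler critical load P_cr = π²EI/L_e² = π²×112000×1.161×10^7/5500² = 424100 N.
P_allow = P_cr/n = 424100/4.62 = 91790 N.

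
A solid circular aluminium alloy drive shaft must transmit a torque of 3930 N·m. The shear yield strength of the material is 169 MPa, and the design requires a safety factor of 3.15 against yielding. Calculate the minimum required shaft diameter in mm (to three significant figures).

Allowable shear stress τ_allow = 169/3.15 = 53.65 MPa.
For a solid shaft τ = 16T/(πd³), so d³ = 16T/(π τ_allow) = 16×3930000/(π×53.65) = 373100 mm³.
d = (373100)^(1/3) = 71.99 mm.

d = 72.0 mm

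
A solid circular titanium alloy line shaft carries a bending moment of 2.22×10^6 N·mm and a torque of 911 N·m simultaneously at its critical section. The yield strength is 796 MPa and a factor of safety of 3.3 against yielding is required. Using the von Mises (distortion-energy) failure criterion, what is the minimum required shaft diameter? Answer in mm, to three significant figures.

d = 46.3 mm

σ_allow = σ_y/n = 796/3.3 = 241.2 MPa.
For a solid shaft σ_b = 32M/(πd³) and τ = 16T/(πd³), so the von Mises stress is σ' = (16/πd³)·√(4M²+3T²).
√(4M²+3T²) = √(4×(2.220×10^6)² + 3×(911000)²) = 4.712×10^6 N·mm.
d³ = 16×4.712×10^6/(π×241.2) = 99490 mm³.
d = 46.34 mm.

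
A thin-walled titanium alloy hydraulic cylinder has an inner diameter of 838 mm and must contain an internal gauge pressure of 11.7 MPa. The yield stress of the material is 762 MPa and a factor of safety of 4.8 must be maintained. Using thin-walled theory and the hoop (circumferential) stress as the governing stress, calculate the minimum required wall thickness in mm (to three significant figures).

t = 30.9 mm

σ_allow = 762/4.8 = 158.8 MPa.
Hoop stress σ_h = pD/(2t), so t = pD/(2σ_allow) = 11.7×838/(2×158.8) = 30.88 mm.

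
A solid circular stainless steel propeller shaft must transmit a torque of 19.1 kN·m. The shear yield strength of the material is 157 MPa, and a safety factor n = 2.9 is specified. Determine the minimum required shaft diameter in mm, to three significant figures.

d = 122 mm

Allowable shear stress τ_allow = 157/2.9 = 54.14 MPa.
For a solid shaft τ = 16T/(πd³), so d³ = 16T/(π τ_allow) = 16×1.9100×10^7/(π×54.14) = 1.797×10^6 mm³.
d = (1.797×10^6)^(1/3) = 121.6 mm.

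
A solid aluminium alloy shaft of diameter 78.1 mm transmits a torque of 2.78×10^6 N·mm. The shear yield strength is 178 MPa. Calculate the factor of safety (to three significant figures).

n = 5.99

τ = 16T/(πd³) = 16×2780000/(π×78.1³) = 29.72 MPa.
n = τ_limit/τ = 178/29.72 = 5.989.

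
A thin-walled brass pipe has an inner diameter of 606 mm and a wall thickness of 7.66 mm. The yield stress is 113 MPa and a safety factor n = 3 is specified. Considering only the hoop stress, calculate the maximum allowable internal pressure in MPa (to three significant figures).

p_allow = 0.952 MPa

σ_allow = 113/3 = 37.67 MPa.
σ_h = pD/(2t) → p_allow = 2σ_allow t/D = 2×37.67×7.66/606 = 0.9522 MPa.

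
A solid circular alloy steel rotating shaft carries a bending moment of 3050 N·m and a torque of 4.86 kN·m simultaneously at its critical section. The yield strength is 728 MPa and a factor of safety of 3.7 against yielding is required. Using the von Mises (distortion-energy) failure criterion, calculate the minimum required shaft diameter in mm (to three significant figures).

σ_allow = σ_y/n = 728/3.7 = 196.8 MPa.
For a solid shaft σ_b = 32M/(πd³) and τ = 16T/(πd³), so the von Mises stress is σ' = (16/πd³)·√(4M²+3T²).
√(4M²+3T²) = √(4×(3.050×10^6)² + 3×(4.860×10^6)²) = 1.040×10^7 N·mm.
d³ = 16×1.040×10^7/(π×196.8) = 269100 mm³.
d = 64.56 mm.

d = 64.6 mm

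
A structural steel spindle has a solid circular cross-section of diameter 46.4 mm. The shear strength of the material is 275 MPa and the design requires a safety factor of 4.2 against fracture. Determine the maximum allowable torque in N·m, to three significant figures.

τ_allow = 275/4.2 = 65.48 MPa.
For a solid shaft T_allow = τ_allow·πd³/16; πd³/16 = π×46.4³/16 = 19610 mm³.
T_allow = 65.48×19610 = 1.284×10^6 N·mm = 1284 N·m.

T_allow = 1280 N·m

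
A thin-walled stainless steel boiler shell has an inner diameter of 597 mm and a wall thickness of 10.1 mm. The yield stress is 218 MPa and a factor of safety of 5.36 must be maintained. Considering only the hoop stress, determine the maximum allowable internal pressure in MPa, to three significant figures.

p_allow = 1.38 MPa

σ_allow = 218/5.36 = 40.67 MPa.
σ_h = pD/(2t) → p_allow = 2σ_allow t/D = 2×40.67×10.1/597 = 1.376 MPa.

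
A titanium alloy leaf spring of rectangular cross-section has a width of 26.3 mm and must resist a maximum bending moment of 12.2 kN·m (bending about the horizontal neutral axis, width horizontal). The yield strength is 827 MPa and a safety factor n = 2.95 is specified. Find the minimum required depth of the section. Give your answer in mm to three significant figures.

σ_allow = 827/2.95 = 280.3 MPa.
For a rectangular section σ = 6M/(bh²), so h² = 6M/(b σ_allow) = 6×1.2200×10^7/(26.3×280.3) = 9928 mm².
h = 99.64 mm.

h = 99.6 mm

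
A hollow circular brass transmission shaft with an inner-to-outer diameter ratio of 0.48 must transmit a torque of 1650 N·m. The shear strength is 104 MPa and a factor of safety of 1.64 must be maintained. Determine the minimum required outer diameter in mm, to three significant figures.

τ_allow = 104/1.64 = 63.41 MPa.
For a hollow shaft τ = 16T/[πd_o³(1−k⁴)] with k = 0.48, so 1−k⁴ = 0.9469.
d_o³ = 16T/[π τ_allow (1−k⁴)] = 16×1650000/(π×63.41×0.9469) = 139900 mm³.
d_o = 51.92 mm.

d_o = 51.9 mm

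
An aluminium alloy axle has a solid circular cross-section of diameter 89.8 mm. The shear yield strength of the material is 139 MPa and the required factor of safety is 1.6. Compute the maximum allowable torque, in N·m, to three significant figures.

T_allow = 12400 N·m

τ_allow = 139/1.6 = 86.88 MPa.
For a solid shaft T_allow = τ_allow·πd³/16; πd³/16 = π×89.8³/16 = 142200 mm³.
T_allow = 86.88×142200 = 1.235×10^7 N·mm = 12350 N·m.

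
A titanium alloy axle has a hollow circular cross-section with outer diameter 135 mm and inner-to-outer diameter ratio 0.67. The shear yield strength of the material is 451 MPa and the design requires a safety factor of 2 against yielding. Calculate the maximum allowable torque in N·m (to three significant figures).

T_allow = 87000 N·m

τ_allow = 451/2 = 225.5 MPa.
For a hollow shaft T_allow = τ_allow·πd_o³(1−k⁴)/16 with 1−k⁴ = 0.7985, so πd_o³(1−k⁴)/16 = 385700 mm³.
T_allow = 225.5×385700 = 8.699×10^7 N·mm = 86990 N·m.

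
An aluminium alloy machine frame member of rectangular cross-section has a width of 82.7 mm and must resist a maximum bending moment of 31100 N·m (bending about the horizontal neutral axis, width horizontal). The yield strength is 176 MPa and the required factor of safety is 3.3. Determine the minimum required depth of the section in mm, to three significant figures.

σ_allow = 176/3.3 = 53.33 MPa.
For a rectangular section σ = 6M/(bh²), so h² = 6M/(b σ_allow) = 6×3.1100×10^7/(82.7×53.33) = 42310 mm².
h = 205.7 mm.

h = 206 mm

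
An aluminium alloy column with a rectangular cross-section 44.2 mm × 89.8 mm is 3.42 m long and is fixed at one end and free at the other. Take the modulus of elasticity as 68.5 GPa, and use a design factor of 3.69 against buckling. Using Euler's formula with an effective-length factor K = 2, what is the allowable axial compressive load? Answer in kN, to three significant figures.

P_allow = 2.53 kN

Buckling occurs about the weak axis: I_min = h·b³/12 = 89.8×44.2³/12 = 646200 mm⁴ (b = 44.2 mm is the smaller dimension).
Effective length L_e = KL = 2×3.42 m = 6840 mm.
Euler critical load P_cr = π²EI/L_e² = π²×68500×646200/6840² = 9338 N.
P_allow = P_cr/n = 9338/3.69 = 2531 N.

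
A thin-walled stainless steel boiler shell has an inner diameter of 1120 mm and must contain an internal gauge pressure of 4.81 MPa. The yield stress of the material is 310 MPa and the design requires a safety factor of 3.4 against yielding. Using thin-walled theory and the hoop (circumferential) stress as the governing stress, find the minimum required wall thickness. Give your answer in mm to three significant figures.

t = 29.5 mm

σ_allow = 310/3.4 = 91.18 MPa.
Hoop stress σ_h = pD/(2t), so t = pD/(2σ_allow) = 4.81×1120/(2×91.18) = 29.54 mm.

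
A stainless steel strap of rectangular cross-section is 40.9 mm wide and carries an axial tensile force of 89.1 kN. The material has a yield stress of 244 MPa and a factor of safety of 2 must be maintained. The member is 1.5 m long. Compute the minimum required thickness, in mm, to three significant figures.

t = 17.9 mm

σ_allow = 244/2 = 122.0 MPa.
Required area A = F/σ_allow = 89100/122.0 = 730.3 mm².
t = A/w = 730.3/40.9 = 17.86 mm.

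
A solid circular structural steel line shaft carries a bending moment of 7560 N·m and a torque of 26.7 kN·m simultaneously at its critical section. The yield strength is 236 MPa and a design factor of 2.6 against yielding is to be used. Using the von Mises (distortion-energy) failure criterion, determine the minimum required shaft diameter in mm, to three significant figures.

σ_allow = σ_y/n = 236/2.6 = 90.77 MPa.
For a solid shaft σ_b = 32M/(πd³) and τ = 16T/(πd³), so the von Mises stress is σ' = (16/πd³)·√(4M²+3T²).
√(4M²+3T²) = √(4×(7.560×10^6)² + 3×(2.670×10^7)²) = 4.865×10^7 N·mm.
d³ = 16×4.865×10^7/(π×90.77) = 2.730×10^6 mm³.
d = 139.8 mm.

d = 140 mm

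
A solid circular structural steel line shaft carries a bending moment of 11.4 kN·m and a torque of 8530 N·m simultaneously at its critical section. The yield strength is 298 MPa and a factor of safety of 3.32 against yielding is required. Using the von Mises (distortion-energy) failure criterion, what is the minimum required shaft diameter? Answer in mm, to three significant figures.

σ_allow = σ_y/n = 298/3.32 = 89.76 MPa.
For a solid shaft σ_b = 32M/(πd³) and τ = 16T/(πd³), so the von Mises stress is σ' = (16/πd³)·√(4M²+3T²).
√(4M²+3T²) = √(4×(1.140×10^7)² + 3×(8.530×10^6)²) = 2.717×10^7 N·mm.
d³ = 16×2.717×10^7/(π×89.76) = 1.542×10^6 mm³.
d = 115.5 mm.

d = 116 mm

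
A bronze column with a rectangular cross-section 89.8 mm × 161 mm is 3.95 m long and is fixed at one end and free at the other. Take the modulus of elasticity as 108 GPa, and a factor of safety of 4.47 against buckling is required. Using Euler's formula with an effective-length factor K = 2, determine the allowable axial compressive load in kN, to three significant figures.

Buckling occurs about the weak axis: I_min = h·b³/12 = 161×89.8³/12 = 9.716×10^6 mm⁴ (b = 89.8 mm is the smaller dimension).
Effective length L_e = KL = 2×3.95 m = 7900 mm.
Euler critical load P_cr = π²EI/L_e² = π²×108000×9.716×10^6/7900² = 165900 N.
P_allow = P_cr/n = 165900/4.47 = 37120 N.

P_allow = 37.1 kN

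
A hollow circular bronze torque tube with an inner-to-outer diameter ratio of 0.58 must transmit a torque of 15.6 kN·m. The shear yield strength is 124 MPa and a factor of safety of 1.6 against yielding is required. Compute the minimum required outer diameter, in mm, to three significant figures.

d_o = 105 mm

τ_allow = 124/1.6 = 77.50 MPa.
For a hollow shaft τ = 16T/[πd_o³(1−k⁴)] with k = 0.58, so 1−k⁴ = 0.8868.
d_o³ = 16T/[π τ_allow (1−k⁴)] = 16×1.5600×10^7/(π×77.50×0.8868) = 1.156×10^6 mm³.
d_o = 105.0 mm.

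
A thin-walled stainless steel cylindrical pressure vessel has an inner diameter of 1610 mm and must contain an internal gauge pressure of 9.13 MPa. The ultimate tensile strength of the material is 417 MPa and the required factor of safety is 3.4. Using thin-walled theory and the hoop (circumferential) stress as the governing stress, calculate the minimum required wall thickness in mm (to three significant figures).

σ_allow = 417/3.4 = 122.6 MPa.
Hoop stress σ_h = pD/(2t), so t = pD/(2σ_allow) = 9.13×1610/(2×122.6) = 59.93 mm.

t = 59.9 mm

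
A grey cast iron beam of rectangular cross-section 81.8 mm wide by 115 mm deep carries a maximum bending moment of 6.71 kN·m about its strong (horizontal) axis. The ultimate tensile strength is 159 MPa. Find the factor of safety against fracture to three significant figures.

Section modulus S = bh²/6 = 81.8×115²/6 = 180300 mm³.
σ = M/S = 6710000/180300 = 37.22 MPa.
n = 159/37.22 = 4.272.

n = 4.27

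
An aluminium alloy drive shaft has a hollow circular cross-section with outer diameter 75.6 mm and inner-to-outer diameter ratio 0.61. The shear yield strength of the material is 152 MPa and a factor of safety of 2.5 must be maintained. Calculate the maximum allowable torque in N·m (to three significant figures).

τ_allow = 152/2.5 = 60.80 MPa.
For a hollow shaft T_allow = τ_allow·πd_o³(1−k⁴)/16 with 1−k⁴ = 0.8615, so πd_o³(1−k⁴)/16 = 73090 mm³.
T_allow = 60.80×73090 = 4.444×10^6 N·mm = 4444 N·m.

T_allow = 4440 N·m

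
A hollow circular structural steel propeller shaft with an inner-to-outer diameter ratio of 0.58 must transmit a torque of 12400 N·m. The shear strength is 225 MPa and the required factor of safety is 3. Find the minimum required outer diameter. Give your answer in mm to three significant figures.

τ_allow = 225/3 = 75.00 MPa.
For a hollow shaft τ = 16T/[πd_o³(1−k⁴)] with k = 0.58, so 1−k⁴ = 0.8868.
d_o³ = 16T/[π τ_allow (1−k⁴)] = 16×1.2400×10^7/(π×75.00×0.8868) = 949500 mm³.
d_o = 98.29 mm.

d_o = 98.3 mm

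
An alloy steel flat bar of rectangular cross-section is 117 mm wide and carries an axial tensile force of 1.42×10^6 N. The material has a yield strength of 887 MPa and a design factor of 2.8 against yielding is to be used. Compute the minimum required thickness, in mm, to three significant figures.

σ_allow = 887/2.8 = 316.8 MPa.
Required area A = F/σ_allow = 1420000/316.8 = 4483 mm².
t = A/w = 4483/117 = 38.31 mm.

t = 38.3 mm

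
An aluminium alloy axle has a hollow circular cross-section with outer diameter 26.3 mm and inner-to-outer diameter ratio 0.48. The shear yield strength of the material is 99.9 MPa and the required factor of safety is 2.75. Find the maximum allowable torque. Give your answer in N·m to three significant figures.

T_allow = 123 N·m

τ_allow = 99.9/2.75 = 36.33 MPa.
For a hollow shaft T_allow = τ_allow·πd_o³(1−k⁴)/16 with 1−k⁴ = 0.9469, so πd_o³(1−k⁴)/16 = 3382 mm³.
T_allow = 36.33×3382 = 122900 N·mm = 122.9 N·m.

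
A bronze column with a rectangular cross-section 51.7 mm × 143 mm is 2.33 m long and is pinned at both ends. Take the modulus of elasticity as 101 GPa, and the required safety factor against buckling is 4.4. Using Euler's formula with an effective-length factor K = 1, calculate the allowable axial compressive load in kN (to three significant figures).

P_allow = 68.7 kN

Buckling occurs about the weak axis: I_min = h·b³/12 = 143×51.7³/12 = 1.647×10^6 mm⁴ (b = 51.7 mm is the smaller dimension).
Effective length L_e = KL = 1×2.33 m = 2330 mm.
Euler critical load P_cr = π²EI/L_e² = π²×101000×1.647×10^6/2330² = 302400 N.
P_allow = P_cr/n = 302400/4.4 = 68720 N.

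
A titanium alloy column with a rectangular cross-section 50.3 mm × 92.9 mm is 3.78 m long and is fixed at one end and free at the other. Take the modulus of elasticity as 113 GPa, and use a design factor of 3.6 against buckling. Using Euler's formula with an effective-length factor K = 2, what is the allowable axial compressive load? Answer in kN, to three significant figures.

P_allow = 5.34 kN

Buckling occurs about the weak axis: I_min = h·b³/12 = 92.9×50.3³/12 = 985200 mm⁴ (b = 50.3 mm is the smaller dimension).
Effective length L_e = KL = 2×3.78 m = 7560 mm.
Euler critical load P_cr = π²EI/L_e² = π²×113000×985200/7560² = 19230 N.
P_allow = P_cr/n = 19230/3.6 = 5340 N.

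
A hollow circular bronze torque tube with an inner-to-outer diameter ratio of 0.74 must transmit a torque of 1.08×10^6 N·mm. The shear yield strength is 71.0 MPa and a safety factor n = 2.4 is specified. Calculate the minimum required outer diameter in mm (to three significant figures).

τ_allow = 71.0/2.4 = 29.58 MPa.
For a hollow shaft τ = 16T/[πd_o³(1−k⁴)] with k = 0.74, so 1−k⁴ = 0.7001.
d_o³ = 16T/[π τ_allow (1−k⁴)] = 16×1080000/(π×29.58×0.7001) = 265600 mm³.
d_o = 64.28 mm.

d_o = 64.3 mm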